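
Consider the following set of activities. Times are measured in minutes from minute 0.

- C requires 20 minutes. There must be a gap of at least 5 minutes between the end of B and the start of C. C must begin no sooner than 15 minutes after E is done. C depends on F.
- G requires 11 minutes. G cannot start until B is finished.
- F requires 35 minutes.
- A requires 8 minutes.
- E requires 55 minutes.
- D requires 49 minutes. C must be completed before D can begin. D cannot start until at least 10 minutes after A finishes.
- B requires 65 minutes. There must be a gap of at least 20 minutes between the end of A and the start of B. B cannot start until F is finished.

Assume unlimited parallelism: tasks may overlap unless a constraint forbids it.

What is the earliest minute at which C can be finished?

125

F has no prerequisites, so it starts at minute 0 and finishes at minute 35.
E has no prerequisites, so it starts at minute 0 and finishes at minute 55.
Nothing blocks A, so it runs from minute 0 to minute 8.
B has to wait for A (finishes minute 8, plus 20-minute gap → minute 28); F (finishes minute 35). The latest of these is minute 35, so B runs minute 35 to 35 + 65 = minute 100.
For C: B (finishes minute 100, plus 5-minute gap → minute 105); E (finishes minute 55, plus 15-minute gap → minute 70); F (finishes minute 35). Taking the maximum gives a start of minute 105, and it finishes at 105 + 20 = minute 125.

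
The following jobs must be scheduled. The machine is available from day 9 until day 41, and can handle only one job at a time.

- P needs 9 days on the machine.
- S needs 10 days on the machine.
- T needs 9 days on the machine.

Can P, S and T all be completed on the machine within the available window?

Yes

The machine window is 41 − 9 = 32 days.
Running back to back, the jobs need 9 + 10 + 9 = 28 days on the machine.
Since 28 ≤ 32, they fit within the window.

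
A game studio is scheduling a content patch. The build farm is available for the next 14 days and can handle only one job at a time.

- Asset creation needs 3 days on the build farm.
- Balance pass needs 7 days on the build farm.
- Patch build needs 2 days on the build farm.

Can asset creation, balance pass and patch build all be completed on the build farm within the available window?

Running back to back, the jobs need 3 + 7 + 2 = 12 days on the build farm.
Since 12 ≤ 14, they fit within the window.

Yes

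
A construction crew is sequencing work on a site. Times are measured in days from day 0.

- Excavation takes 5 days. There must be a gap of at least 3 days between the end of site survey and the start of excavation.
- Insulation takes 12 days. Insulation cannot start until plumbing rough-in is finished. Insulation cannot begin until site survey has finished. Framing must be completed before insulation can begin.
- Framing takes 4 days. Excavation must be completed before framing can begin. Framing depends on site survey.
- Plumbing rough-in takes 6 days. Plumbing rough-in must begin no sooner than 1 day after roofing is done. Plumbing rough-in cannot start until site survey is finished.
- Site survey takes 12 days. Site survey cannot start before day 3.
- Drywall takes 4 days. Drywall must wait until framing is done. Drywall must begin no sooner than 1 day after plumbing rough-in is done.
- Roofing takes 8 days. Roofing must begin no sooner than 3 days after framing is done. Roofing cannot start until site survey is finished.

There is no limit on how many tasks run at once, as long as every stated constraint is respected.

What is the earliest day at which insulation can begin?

45

Site survey cannot begin until its own release at day 3. It runs from day 3 to 3 + 12 = day 15.
Excavation cannot begin until site survey (finishes day 15, plus 3-day gap → day 18). It runs from day 18 to 18 + 5 = day 23.
Framing cannot start until excavation (finishes day 23); site survey (finishes day 15). The controlling bound is day 23, so framing finishes at 23 + 4 = day 27.
For roofing: framing (finishes day 27, plus 3-day gap → day 30); site survey (finishes day 15). Taking the maximum gives a start of day 30, and it finishes at 30 + 8 = day 38.
For plumbing rough-in: roofing (finishes day 38, plus 1-day gap → day 39); site survey (finishes day 15). Taking the maximum gives a start of day 39, and it finishes at 39 + 6 = day 45.
Insulation waits on plumbing rough-in (finishes day 45); site survey (finishes day 15); framing (finishes day 27). The latest of these is day 45, which is the earliest insulation can start.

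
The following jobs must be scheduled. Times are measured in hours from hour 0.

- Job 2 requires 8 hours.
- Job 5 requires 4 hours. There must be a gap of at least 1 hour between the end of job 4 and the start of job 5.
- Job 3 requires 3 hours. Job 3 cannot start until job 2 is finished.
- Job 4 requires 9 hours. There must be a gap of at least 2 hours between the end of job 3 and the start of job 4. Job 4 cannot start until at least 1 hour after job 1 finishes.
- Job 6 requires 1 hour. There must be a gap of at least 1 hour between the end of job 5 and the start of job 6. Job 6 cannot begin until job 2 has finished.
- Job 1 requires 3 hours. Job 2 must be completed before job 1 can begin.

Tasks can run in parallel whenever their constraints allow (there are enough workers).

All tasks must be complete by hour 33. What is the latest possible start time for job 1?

13

Job 6 must finish by hour 33; it takes 1 hour, so it must start by 33 − 1 = hour 32.
Job 5 must finish before job 6 (must start by hour 32, minus 1-hour gap → hour 31). With a 4-hour duration, job 5 must start by 31 − 4 = hour 27.
Since job 5 (must start by hour 27, minus 1-hour gap → hour 26) depends on it, job 4 must finish by hour 26. Backing off its 9-hour duration gives a latest start of hour 17.
Job 1 must finish before job 4 (must start by hour 17, minus 1-hour gap → hour 16). With a 3-hour duration, job 1 must start by 16 − 3 = hour 13.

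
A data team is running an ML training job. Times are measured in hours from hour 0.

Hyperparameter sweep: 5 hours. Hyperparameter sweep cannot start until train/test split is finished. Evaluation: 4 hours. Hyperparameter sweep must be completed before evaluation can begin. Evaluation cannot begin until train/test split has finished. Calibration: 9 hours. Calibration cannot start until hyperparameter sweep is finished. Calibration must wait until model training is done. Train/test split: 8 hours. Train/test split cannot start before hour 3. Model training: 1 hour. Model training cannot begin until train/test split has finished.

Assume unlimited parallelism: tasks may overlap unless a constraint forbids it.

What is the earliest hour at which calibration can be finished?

25

Train/test split cannot begin until its own release at hour 3. It runs from hour 3 to 3 + 8 = hour 11.
Model training cannot begin until train/test split (finishes hour 11). It runs from hour 11 to 11 + 1 = hour 12.
After train/test split (finishes hour 11), hyperparameter sweep can start at hour 11 and finishes at hour 16.
Calibration has to wait for hyperparameter sweep (finishes hour 16); model training (finishes hour 12). The latest of these is hour 16, so calibration runs hour 16 to 16 + 9 = hour 25.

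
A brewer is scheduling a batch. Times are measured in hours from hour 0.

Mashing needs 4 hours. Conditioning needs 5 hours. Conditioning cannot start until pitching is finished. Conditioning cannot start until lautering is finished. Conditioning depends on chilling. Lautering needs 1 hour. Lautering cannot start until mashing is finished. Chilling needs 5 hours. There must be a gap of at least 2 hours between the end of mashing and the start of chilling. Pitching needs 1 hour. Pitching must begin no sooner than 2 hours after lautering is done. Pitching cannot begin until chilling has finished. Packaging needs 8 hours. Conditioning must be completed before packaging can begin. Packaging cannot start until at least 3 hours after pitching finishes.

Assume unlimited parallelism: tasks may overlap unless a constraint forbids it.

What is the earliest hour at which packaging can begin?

17

Mashing has no prerequisites, so it starts at hour 0 and finishes at hour 4.
Chilling waits on mashing (finishes hour 4, plus 2-hour gap → hour 6), so it starts at hour 6 and finishes at 6 + 5 = hour 11.
Lautering cannot begin until mashing (finishes hour 4). It runs from hour 4 to 4 + 1 = hour 5.
Pitching has to wait for lautering (finishes hour 5, plus 2-hour gap → hour 7); chilling (finishes hour 11). The latest of these is hour 11, so pitching runs hour 11 to 11 + 1 = hour 12.
Conditioning needs all of pitching (finishes hour 12); lautering (finishes hour 5); chilling (finishes hour 11). That puts its earliest start at hour 12; it finishes at 12 + 5 = hour 17.
Packaging waits on conditioning (finishes hour 17); pitching (finishes hour 12, plus 3-hour gap → hour 15). The latest of these is hour 17, which is the earliest packaging can start.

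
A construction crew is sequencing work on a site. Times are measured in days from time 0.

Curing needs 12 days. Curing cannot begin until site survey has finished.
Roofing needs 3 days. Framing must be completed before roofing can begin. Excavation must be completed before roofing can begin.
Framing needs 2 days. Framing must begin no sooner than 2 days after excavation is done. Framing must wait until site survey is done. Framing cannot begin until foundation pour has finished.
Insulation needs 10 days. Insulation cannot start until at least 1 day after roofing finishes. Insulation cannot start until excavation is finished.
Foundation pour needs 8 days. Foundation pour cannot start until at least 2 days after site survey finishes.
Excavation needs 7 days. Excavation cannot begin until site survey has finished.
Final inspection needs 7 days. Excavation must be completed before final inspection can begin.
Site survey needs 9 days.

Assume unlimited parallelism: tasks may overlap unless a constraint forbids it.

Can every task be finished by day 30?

Site survey can start immediately at day 0; it finishes at day 9.
Curing waits on site survey (finishes day 9), so it starts at day 9 and finishes at 9 + 12 = day 21.
After site survey (finishes day 9, plus 2-day gap → day 11), foundation pour can start at day 11 and finishes at day 19.
After site survey (finishes day 9), excavation can start at day 9 and finishes at day 16.
After excavation (finishes day 16), final inspection can start at day 16 and finishes at day 23.
Framing cannot start until excavation (finishes day 16, plus 2-day gap → day 18); site survey (finishes day 9); foundation pour (finishes day 19). The controlling bound is day 19, so framing finishes at 19 + 2 = day 21.
Roofing has to wait for framing (finishes day 21); excavation (finishes day 16). The latest of these is day 21, so roofing runs day 21 to 21 + 3 = day 24.
Insulation cannot start until roofing (finishes day 24, plus 1-day gap → day 25); excavation (finishes day 16). The controlling bound is day 25, so insulation finishes at 25 + 10 = day 35.
The earliest everything can be done is day 35, which is after the deadline of 30, so it is not possible.

No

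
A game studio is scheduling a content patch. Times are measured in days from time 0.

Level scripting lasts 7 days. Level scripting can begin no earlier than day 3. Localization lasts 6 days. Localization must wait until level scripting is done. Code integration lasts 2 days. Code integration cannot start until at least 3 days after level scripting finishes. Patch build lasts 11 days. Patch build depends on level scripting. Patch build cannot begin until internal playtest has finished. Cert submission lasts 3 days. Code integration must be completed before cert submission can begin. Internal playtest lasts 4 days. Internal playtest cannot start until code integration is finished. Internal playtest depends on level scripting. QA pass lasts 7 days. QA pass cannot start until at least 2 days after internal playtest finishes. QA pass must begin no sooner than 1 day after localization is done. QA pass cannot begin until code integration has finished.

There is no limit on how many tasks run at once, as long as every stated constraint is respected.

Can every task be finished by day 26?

No

Level scripting cannot begin until its own release at day 3. It runs from day 3 to 3 + 7 = day 10.
Localization cannot begin until level scripting (finishes day 10). It runs from day 10 to 10 + 6 = day 16.
Code integration waits on level scripting (finishes day 10, plus 3-day gap → day 13), so it starts at day 13 and finishes at 13 + 2 = day 15.
Cert submission waits on code integration (finishes day 15), so it starts at day 15 and finishes at 15 + 3 = day 18.
Internal playtest needs all of code integration (finishes day 15); level scripting (finishes day 10). That puts its earliest start at day 15; it finishes at 15 + 4 = day 19.
Patch build has to wait for level scripting (finishes day 10); internal playtest (finishes day 19). The latest of these is day 19, so patch build runs day 19 to 19 + 11 = day 30.
QA pass needs all of internal playtest (finishes day 19, plus 2-day gap → day 21); localization (finishes day 16, plus 1-day gap → day 17); code integration (finishes day 15). That puts its earliest start at day 21; it finishes at 21 + 7 = day 28.
The earliest everything can be done is day 30, which is after the deadline of 26, so it is not possible.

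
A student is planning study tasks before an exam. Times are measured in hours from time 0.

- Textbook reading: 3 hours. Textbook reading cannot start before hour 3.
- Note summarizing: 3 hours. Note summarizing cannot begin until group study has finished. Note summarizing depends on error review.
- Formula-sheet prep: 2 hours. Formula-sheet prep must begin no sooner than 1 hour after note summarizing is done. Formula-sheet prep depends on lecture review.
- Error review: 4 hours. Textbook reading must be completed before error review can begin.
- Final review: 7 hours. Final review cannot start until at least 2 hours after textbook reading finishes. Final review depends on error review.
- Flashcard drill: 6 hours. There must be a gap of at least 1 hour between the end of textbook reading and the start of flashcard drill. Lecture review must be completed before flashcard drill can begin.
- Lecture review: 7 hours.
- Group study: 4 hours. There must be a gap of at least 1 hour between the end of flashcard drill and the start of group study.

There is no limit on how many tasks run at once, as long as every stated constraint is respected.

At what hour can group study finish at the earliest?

18

Lecture review has no prerequisites, so it starts at hour 0 and finishes at hour 7.
Textbook reading cannot begin until its own release at hour 3. It runs from hour 3 to 3 + 3 = hour 6.
Flashcard drill needs all of textbook reading (finishes hour 6, plus 1-hour gap → hour 7); lecture review (finishes hour 7). That puts its earliest start at hour 7; it finishes at 7 + 6 = hour 13.
Group study waits on flashcard drill (finishes hour 13, plus 1-hour gap → hour 14), so it starts at hour 14 and finishes at 14 + 4 = hour 18.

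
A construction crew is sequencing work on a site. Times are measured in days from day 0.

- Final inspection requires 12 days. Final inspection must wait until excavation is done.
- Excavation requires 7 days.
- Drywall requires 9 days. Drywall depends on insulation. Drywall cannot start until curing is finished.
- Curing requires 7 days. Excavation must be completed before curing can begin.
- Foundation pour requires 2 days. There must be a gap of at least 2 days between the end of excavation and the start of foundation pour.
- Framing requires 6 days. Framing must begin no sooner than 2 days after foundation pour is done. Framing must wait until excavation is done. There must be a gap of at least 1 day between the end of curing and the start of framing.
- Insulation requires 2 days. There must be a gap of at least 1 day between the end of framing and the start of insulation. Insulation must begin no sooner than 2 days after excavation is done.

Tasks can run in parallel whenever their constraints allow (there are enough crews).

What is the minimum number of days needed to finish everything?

Excavation has no prerequisites, so it starts at day 0 and finishes at day 7.
Final inspection waits on excavation (finishes day 7), so it starts at day 7 and finishes at 7 + 12 = day 19.
Curing waits on excavation (finishes day 7), so it starts at day 7 and finishes at 7 + 7 = day 14.
Foundation pour cannot begin until excavation (finishes day 7, plus 2-day gap → day 9). It runs from day 9 to 9 + 2 = day 11.
Framing needs all of foundation pour (finishes day 11, plus 2-day gap → day 13); excavation (finishes day 7); curing (finishes day 14, plus 1-day gap → day 15). That puts its earliest start at day 15; it finishes at 15 + 6 = day 21.
Insulation needs all of framing (finishes day 21, plus 1-day gap → day 22); excavation (finishes day 7, plus 2-day gap → day 9). That puts its earliest start at day 22; it finishes at 22 + 2 = day 24.
For drywall: insulation (finishes day 24); curing (finishes day 14). Taking the maximum gives a start of day 24, and it finishes at 24 + 9 = day 33.
All tasks are finished once the last one completes. Finish times: Excavation at 7, Foundation pour at 11, Curing at 14, Framing at 21, Insulation at 24, Drywall at 33, Final inspection at 19. The latest is day 33.

33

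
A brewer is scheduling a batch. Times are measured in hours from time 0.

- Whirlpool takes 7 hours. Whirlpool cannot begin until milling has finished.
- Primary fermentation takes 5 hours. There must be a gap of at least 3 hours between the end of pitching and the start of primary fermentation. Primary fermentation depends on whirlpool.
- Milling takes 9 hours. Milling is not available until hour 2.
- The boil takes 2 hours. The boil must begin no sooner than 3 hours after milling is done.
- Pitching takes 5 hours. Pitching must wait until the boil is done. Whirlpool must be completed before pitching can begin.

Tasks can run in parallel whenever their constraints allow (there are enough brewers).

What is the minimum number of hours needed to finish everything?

31

After its own release at hour 2, milling can start at hour 2 and finishes at hour 11.
After milling (finishes hour 11), whirlpool can start at hour 11 and finishes at hour 18.
After milling (finishes hour 11, plus 3-hour gap → hour 14), the boil can start at hour 14 and finishes at hour 16.
Pitching needs all of the boil (finishes hour 16); whirlpool (finishes hour 18). That puts its earliest start at hour 18; it finishes at 18 + 5 = hour 23.
Primary fermentation has to wait for pitching (finishes hour 23, plus 3-hour gap → hour 26); whirlpool (finishes hour 18). The latest of these is hour 26, so primary fermentation runs hour 26 to 26 + 5 = hour 31.
All tasks are finished once the last one completes. Finish times: Milling at 11, The boil at 16, Whirlpool at 18, Pitching at 23, Primary fermentation at 31. The latest is hour 31.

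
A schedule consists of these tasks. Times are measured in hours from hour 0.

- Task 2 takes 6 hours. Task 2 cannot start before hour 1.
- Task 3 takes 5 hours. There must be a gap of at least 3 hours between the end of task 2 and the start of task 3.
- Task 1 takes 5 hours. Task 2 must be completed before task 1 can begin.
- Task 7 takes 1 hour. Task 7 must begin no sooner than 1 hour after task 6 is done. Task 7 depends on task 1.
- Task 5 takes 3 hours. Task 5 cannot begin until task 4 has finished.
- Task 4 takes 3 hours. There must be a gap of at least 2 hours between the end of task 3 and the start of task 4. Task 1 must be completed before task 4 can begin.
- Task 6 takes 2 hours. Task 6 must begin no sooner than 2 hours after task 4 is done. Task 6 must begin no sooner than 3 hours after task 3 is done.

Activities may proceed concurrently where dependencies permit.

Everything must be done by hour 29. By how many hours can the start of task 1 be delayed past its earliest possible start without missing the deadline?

After its own release at hour 1, task 2 can start at hour 1 and finishes at hour 7.
Task 1 waits on task 2 (finishes hour 7), so it starts at hour 7 and finishes at 7 + 5 = hour 12.

Working backward from the deadline:
Task 5 must finish by hour 29; it takes 3 hours, so it must start by 29 − 3 = hour 26.
To finish by hour 29, task 7 (duration 1) must start no later than hour 28.
Task 6 must finish before task 7 (must start by hour 28, minus 1-hour gap → hour 27). With a 2-hour duration, task 6 must start by 27 − 2 = hour 25.
Task 4 must finish in time for task 5 (must start by hour 26); task 6 (must start by hour 25, minus 2-hour gap → hour 23). The tightest is hour 23, so task 4 must start by 23 − 3 = hour 20.
For task 1: task 4 (must start by hour 20); task 7 (must start by hour 28). The most restrictive is hour 20; with a 5-hour duration, task 1 must start by hour 15.
So task 1 can start as early as hour 7 and as late as hour 15, giving 15 − 7 = 8 hours of slack.

8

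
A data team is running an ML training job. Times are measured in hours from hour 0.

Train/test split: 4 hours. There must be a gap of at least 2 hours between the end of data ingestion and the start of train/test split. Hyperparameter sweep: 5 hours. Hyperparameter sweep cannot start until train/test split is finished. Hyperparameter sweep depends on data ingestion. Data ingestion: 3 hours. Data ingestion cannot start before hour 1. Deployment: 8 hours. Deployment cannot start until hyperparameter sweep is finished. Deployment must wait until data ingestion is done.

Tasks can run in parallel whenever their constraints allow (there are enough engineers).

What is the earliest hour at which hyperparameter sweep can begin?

10

Data ingestion waits on its own release at hour 1, so it starts at hour 1 and finishes at 1 + 3 = hour 4.
Train/test split waits on data ingestion (finishes hour 4, plus 2-hour gap → hour 6), so it starts at hour 6 and finishes at 6 + 4 = hour 10.
Hyperparameter sweep waits on train/test split (finishes hour 10); data ingestion (finishes hour 4). The latest of these is hour 10, which is the earliest hyperparameter sweep can start.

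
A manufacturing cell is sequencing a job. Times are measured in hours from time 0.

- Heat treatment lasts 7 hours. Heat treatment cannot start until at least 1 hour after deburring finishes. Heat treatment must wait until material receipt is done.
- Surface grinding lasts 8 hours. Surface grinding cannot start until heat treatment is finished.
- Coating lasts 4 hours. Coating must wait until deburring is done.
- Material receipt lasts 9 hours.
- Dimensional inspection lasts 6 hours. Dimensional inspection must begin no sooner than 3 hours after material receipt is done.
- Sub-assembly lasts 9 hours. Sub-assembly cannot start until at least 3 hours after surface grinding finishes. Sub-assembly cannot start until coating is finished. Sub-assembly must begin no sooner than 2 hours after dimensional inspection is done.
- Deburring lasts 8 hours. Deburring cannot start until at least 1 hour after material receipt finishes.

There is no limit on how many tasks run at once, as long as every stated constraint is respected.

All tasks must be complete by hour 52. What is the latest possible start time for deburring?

To finish by hour 52, sub-assembly (duration 9) must start no later than hour 43.
Surface grinding must finish before sub-assembly (must start by hour 43, minus 3-hour gap → hour 40). With an 8-hour duration, surface grinding must start by 40 − 8 = hour 32.
Heat treatment feeds into surface grinding (must start by hour 32); so heat treatment must finish by hour 32 and therefore start by hour 25.
Coating feeds into sub-assembly (must start by hour 43); so coating must finish by hour 43 and therefore start by hour 39.
Deburring must finish in time for heat treatment (must start by hour 25, minus 1-hour gap → hour 24); coating (must start by hour 39). The tightest is hour 24, so deburring must start by 24 − 8 = hour 16.

16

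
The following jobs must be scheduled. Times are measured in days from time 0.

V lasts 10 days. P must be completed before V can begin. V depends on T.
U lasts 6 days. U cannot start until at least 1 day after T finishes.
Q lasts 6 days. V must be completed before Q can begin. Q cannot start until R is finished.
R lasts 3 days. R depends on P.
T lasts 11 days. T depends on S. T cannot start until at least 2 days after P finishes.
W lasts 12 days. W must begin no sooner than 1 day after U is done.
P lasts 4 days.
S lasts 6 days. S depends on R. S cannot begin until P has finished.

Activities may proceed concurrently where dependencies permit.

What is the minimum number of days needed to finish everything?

P has no prerequisites, so it starts at day 0 and finishes at day 4.
R waits on P (finishes day 4), so it starts at day 4 and finishes at 4 + 3 = day 7.
S cannot start until R (finishes day 7); P (finishes day 4). The controlling bound is day 7, so S finishes at 7 + 6 = day 13.
T cannot start until S (finishes day 13); P (finishes day 4, plus 2-day gap → day 6). The controlling bound is day 13, so T finishes at 13 + 11 = day 24.
V needs all of P (finishes day 4); T (finishes day 24). That puts its earliest start at day 24; it finishes at 24 + 10 = day 34.
Q needs all of V (finishes day 34); R (finishes day 7). That puts its earliest start at day 34; it finishes at 34 + 6 = day 40.
U waits on T (finishes day 24, plus 1-day gap → day 25), so it starts at day 25 and finishes at 25 + 6 = day 31.
W waits on U (finishes day 31, plus 1-day gap → day 32), so it starts at day 32 and finishes at 32 + 12 = day 44.
All tasks are finished once the last one completes. Finish times: P at 4, Q at 40, R at 7, S at 13, T at 24, U at 31, V at 34, W at 44. The latest is day 44.

44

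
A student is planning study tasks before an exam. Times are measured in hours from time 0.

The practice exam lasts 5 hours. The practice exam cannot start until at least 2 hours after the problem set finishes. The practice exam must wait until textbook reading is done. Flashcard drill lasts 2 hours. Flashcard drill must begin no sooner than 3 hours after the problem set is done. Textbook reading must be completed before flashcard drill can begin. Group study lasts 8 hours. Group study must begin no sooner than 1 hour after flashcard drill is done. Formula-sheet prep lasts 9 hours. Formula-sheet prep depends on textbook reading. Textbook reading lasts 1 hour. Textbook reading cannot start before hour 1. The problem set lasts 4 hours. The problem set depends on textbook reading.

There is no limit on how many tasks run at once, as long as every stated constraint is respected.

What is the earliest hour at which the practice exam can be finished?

13

Textbook reading cannot begin until its own release at hour 1. It runs from hour 1 to 1 + 1 = hour 2.
After textbook reading (finishes hour 2), the problem set can start at hour 2 and finishes at hour 6.
For the practice exam: the problem set (finishes hour 6, plus 2-hour gap → hour 8); textbook reading (finishes hour 2). Taking the maximum gives a start of hour 8, and it finishes at 8 + 5 = hour 13.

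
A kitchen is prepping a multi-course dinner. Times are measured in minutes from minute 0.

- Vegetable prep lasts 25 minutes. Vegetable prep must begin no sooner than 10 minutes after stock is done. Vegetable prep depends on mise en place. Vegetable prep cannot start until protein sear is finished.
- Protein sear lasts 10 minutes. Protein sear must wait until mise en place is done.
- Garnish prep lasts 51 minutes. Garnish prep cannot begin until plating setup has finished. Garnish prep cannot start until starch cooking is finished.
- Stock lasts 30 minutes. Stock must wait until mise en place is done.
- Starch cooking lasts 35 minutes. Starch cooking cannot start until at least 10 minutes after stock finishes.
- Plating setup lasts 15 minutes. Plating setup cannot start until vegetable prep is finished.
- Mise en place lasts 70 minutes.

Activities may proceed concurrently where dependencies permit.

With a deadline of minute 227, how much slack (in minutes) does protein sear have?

Mise en place has no prerequisites, so it starts at minute 0 and finishes at minute 70.
Protein sear waits on mise en place (finishes minute 70), so it starts at minute 70 and finishes at 70 + 10 = minute 80.

Working backward from the deadline:
Garnish prep has no dependents, so it just needs to finish by minute 227. Starting by 227 − 51 = minute 176 achieves that.
Plating setup feeds into garnish prep (must start by minute 176); so plating setup must finish by minute 176 and therefore start by minute 161.
Vegetable prep must finish before plating setup (must start by minute 161). With a 25-minute duration, vegetable prep must start by 161 − 25 = minute 136.
Protein sear must finish before vegetable prep (must start by minute 136). With a 10-minute duration, protein sear must start by 136 − 10 = minute 126.
So protein sear can start as early as minute 70 and as late as minute 126, giving 126 − 70 = 56 minutes of slack.

56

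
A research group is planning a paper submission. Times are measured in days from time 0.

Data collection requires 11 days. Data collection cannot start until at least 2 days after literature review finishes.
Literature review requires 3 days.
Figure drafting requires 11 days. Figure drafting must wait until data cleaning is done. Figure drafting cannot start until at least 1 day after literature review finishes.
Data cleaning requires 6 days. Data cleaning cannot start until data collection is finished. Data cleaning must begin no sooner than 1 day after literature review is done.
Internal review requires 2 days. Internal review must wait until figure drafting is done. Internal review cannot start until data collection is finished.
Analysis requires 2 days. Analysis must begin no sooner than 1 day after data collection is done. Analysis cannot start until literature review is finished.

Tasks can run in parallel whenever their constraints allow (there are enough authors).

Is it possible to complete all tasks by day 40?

Literature review has no prerequisites, so it starts at day 0 and finishes at day 3.
Data collection waits on literature review (finishes day 3, plus 2-day gap → day 5), so it starts at day 5 and finishes at 5 + 11 = day 16.
Analysis cannot start until data collection (finishes day 16, plus 1-day gap → day 17); literature review (finishes day 3). The controlling bound is day 17, so analysis finishes at 17 + 2 = day 19.
For data cleaning: data collection (finishes day 16); literature review (finishes day 3, plus 1-day gap → day 4). Taking the maximum gives a start of day 16, and it finishes at 16 + 6 = day 22.
Figure drafting has to wait for data cleaning (finishes day 22); literature review (finishes day 3, plus 1-day gap → day 4). The latest of these is day 22, so figure drafting runs day 22 to 22 + 11 = day 33.
For internal review: figure drafting (finishes day 33); data collection (finishes day 16). Taking the maximum gives a start of day 33, and it finishes at 33 + 2 = day 35.
Every task is finished by day 35, which is no later than the deadline of 40, so the schedule is feasible.

Yes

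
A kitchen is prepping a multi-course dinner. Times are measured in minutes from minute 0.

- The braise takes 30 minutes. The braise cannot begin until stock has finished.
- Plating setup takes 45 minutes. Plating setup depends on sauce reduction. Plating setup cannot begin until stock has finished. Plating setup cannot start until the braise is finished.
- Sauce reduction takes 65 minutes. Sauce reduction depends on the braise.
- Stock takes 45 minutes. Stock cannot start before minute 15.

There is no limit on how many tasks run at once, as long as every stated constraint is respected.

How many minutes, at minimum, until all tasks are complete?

Stock cannot begin until its own release at minute 15. It runs from minute 15 to 15 + 45 = minute 60.
The braise waits on stock (finishes minute 60), so it starts at minute 60 and finishes at 60 + 30 = minute 90.
Sauce reduction waits on the braise (finishes minute 90), so it starts at minute 90 and finishes at 90 + 65 = minute 155.
For plating setup: sauce reduction (finishes minute 155); stock (finishes minute 60); the braise (finishes minute 90). Taking the maximum gives a start of minute 155, and it finishes at 155 + 45 = minute 200.
All tasks are finished once the last one completes. Finish times: Stock at 60, The braise at 90, Sauce reduction at 155, Plating setup at 200. The latest is minute 200.

200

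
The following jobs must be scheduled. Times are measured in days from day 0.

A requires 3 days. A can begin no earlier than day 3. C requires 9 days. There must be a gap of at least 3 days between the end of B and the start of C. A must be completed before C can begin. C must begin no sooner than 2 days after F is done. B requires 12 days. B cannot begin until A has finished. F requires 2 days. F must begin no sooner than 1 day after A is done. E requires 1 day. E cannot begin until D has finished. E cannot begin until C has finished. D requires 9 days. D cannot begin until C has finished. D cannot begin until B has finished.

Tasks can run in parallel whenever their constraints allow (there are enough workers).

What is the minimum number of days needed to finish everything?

40

A cannot begin until its own release at day 3. It runs from day 3 to 3 + 3 = day 6.
F waits on A (finishes day 6, plus 1-day gap → day 7), so it starts at day 7 and finishes at 7 + 2 = day 9.
B cannot begin until A (finishes day 6). It runs from day 6 to 6 + 12 = day 18.
C has to wait for B (finishes day 18, plus 3-day gap → day 21); A (finishes day 6); F (finishes day 9, plus 2-day gap → day 11). The latest of these is day 21, so C runs day 21 to 21 + 9 = day 30.
For D: C (finishes day 30); B (finishes day 18). Taking the maximum gives a start of day 30, and it finishes at 30 + 9 = day 39.
For E: D (finishes day 39); C (finishes day 30). Taking the maximum gives a start of day 39, and it finishes at 39 + 1 = day 40.
All tasks are finished once the last one completes. Finish times: A at 6, B at 18, C at 30, D at 39, E at 40, F at 9. The latest is day 40.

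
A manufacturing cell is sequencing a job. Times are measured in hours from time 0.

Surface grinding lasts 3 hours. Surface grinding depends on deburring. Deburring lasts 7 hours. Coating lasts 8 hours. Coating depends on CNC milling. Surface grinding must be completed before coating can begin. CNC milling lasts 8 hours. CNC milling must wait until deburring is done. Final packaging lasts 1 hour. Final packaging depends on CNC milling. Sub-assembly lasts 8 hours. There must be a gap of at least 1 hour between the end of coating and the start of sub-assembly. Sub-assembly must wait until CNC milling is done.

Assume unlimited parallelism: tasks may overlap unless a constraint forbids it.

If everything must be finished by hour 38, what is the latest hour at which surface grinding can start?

18

Nothing follows sub-assembly; the deadline of hour 38 is its only limit. It must start by 38 − 8 = hour 30.
Since sub-assembly (must start by hour 30, minus 1-hour gap → hour 29) depends on it, coating must finish by hour 29. Backing off its 8-hour duration gives a latest start of hour 21.
Surface grinding feeds into coating (must start by hour 21); so surface grinding must finish by hour 21 and therefore start by hour 18.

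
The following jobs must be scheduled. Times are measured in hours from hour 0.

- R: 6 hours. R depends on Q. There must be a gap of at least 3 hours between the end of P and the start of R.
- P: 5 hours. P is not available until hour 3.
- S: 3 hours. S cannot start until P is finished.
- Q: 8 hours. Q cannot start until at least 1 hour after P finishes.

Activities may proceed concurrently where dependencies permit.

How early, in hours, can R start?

After its own release at hour 3, P can start at hour 3 and finishes at hour 8.
After P (finishes hour 8, plus 1-hour gap → hour 9), Q can start at hour 9 and finishes at hour 17.
R waits on Q (finishes hour 17); P (finishes hour 8, plus 3-hour gap → hour 11). The latest of these is hour 17, which is the earliest R can start.

17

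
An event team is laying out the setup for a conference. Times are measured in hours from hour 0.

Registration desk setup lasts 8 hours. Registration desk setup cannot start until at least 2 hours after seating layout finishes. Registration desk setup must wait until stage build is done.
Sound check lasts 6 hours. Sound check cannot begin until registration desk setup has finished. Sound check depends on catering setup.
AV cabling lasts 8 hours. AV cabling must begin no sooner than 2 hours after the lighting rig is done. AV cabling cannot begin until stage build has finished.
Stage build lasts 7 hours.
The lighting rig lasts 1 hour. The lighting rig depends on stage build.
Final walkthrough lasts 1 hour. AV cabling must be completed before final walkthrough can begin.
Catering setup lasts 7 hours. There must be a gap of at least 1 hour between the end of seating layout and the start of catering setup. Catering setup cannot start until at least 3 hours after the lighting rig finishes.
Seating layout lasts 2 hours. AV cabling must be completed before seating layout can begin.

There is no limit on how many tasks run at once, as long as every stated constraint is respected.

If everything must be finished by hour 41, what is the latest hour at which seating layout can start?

Nothing follows sound check; the deadline of hour 41 is its only limit. It must start by 41 − 6 = hour 35.
Registration desk setup has to be done before sound check (must start by hour 35). That means finishing by hour 35, i.e. starting by 35 − 8 = hour 27.
Catering setup has to be done before sound check (must start by hour 35). That means finishing by hour 35, i.e. starting by 35 − 7 = hour 28.
Seating layout has several dependents: registration desk setup (must start by hour 27, minus 2-hour gap → hour 25); catering setup (must start by hour 28, minus 1-hour gap → hour 27). The earliest of those limits is hour 25, so seating layout must start by 25 − 2 = hour 23.

23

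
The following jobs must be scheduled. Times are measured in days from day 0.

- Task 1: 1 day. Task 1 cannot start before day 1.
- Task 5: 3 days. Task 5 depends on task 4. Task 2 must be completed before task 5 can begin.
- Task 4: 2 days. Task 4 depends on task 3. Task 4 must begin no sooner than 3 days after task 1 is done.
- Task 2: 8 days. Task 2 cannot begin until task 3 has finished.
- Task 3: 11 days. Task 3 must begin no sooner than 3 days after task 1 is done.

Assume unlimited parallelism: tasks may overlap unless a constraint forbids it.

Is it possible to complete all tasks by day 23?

After its own release at day 1, task 1 can start at day 1 and finishes at day 2.
Task 3 waits on task 1 (finishes day 2, plus 3-day gap → day 5), so it starts at day 5 and finishes at 5 + 11 = day 16.
Task 4 cannot start until task 3 (finishes day 16); task 1 (finishes day 2, plus 3-day gap → day 5). The controlling bound is day 16, so task 4 finishes at 16 + 2 = day 18.
After task 3 (finishes day 16), task 2 can start at day 16 and finishes at day 24.
Task 5 cannot start until task 4 (finishes day 18); task 2 (finishes day 24). The controlling bound is day 24, so task 5 finishes at 24 + 3 = day 27.
The earliest everything can be done is day 27, which is after the deadline of 23, so it is not possible.

No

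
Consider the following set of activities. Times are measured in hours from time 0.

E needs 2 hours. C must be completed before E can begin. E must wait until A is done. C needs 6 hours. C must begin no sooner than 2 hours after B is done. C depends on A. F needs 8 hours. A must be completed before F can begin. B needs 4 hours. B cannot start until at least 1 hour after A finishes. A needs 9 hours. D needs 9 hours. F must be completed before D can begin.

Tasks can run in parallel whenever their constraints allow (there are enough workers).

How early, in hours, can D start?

A can start immediately at hour 0; it finishes at hour 9.
After A (finishes hour 9), F can start at hour 9 and finishes at hour 17.
D waits on F (finishes hour 17), so the earliest it can start is hour 17.

17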